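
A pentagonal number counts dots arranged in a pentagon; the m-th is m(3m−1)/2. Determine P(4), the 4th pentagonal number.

22

The 4th pentagonal number is n(3n−1)/2 with n = 4.
4·(3·4 − 1)/2 = 4·11/2 = 22.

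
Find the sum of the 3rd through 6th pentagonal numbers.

Σ i(3i−1)/2 = (3Σi² − Σi) / 2 over i = 3..6.
Σi = 21 − 3 = 18 and Σi² = 91 − 5 = 86.
(3·86 − 1·18) / 2 = 240/2 = 120.

120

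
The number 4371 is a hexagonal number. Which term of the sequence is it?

Set n(2n−1) = 4371, giving 2n² − n − 4371 = 0.
So n = (1 + 187) / 4 = 188/4 = 47.
Check: 47·(2·47 − 1) = 4371. ✓

47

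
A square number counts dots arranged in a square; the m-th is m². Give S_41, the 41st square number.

The 41st square number is n² with n = 41.
41² = 1681.

1681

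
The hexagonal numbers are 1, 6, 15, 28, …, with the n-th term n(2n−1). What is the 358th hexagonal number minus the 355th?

4275

358·(2·358 − 1) = 255970 and 355·(2·355 − 1) = 251695.
Difference: 255970 − 251695 = 4275.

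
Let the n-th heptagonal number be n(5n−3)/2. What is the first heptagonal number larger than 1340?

Solve n(5n−3)/2 > 1340 for integer n.
The largest n with value ≤ 1340 is 23 (since 1288 ≤ 1340 < 1404), so the first above is n = 24, value 1404.

1404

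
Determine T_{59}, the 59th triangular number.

59·60/2 = 3540/2 = 1770.

1770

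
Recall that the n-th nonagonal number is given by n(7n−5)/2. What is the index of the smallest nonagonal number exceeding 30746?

Solve n(7n−5)/2 > 30746 for integer n.
The largest n with value ≤ 30746 is 94 (since 30691 ≤ 30746 < 31350), so the first above is n = 95, value 31350.

95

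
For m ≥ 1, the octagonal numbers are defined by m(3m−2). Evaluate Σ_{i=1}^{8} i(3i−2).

Σ i(3i−2) = 3Σi² − 2Σi over i = 1..8.
Σi = 36 and Σi² = 204.
3·204 − 2·36 = 540.

540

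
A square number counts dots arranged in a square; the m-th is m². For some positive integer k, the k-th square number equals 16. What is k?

We need n² = 16, so n = √16 = 4.

4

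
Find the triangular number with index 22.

The 22nd triangular number is n(n+1)/2 with n = 22.
22·23/2 = 506/2 = 253.

253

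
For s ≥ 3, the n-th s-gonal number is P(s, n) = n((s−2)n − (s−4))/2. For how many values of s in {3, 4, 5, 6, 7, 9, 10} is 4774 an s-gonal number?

s = 3: P(3, 97) = 4753 and P(3, 98) = 4851; 4774 is not s-gonal.
s = 4: P(4, 69) = 4761 and P(4, 70) = 4900; 4774 is not s-gonal.
s = 5: P(5, 56) = 4676 and P(5, 57) = 4845; 4774 is not s-gonal.
s = 6: P(6, 49) = 4753 and P(6, 50) = 4950; 4774 is not s-gonal.
s = 7: P(7, 44) = 4774. ✓
s = 9: P(9, 37) = 4699 and P(9, 38) = 4959; 4774 is not s-gonal.
s = 10: P(10, 34) = 4522 and P(10, 35) = 4795; 4774 is not s-gonal.
Hits: s ∈ {7} → 1.

1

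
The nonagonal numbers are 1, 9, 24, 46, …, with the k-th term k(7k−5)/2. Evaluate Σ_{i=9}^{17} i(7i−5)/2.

Σ i(7i−5)/2 = (7Σi² − 5Σi) / 2 over i = 9..17.
Σi = 153 − 36 = 117 and Σi² = 1785 − 204 = 1581.
(7·1581 − 5·117) / 2 = 10482/2 = 5241.

5241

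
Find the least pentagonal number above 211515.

211876

Solve n(3n−1)/2 > 211515 for integer n.
The largest n with value ≤ 211515 is 375 (since 210750 ≤ 211515 < 211876), so the first above is n = 376, value 211876.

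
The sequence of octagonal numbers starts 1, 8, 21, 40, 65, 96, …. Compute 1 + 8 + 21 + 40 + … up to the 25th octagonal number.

Σ i(3i−2) = 3Σi² − 2Σi over i = 1..25.
Σi = 325 and Σi² = 5525.
3·5525 − 2·325 = 15925.

15925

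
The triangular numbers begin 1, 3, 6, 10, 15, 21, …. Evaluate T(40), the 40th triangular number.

820

The 40th triangular number is n(n+1)/2 with n = 40.
40·41/2 = 1640/2 = 820.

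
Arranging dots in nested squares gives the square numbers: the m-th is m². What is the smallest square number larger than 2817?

Solve n² > 2817 for integer n.
The largest n with value ≤ 2817 is 53 (since 2809 ≤ 2817 < 2916), so the first above is n = 54, value 2916.

2916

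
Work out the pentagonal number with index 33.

1617

The 33rd pentagonal number is n(3n−1)/2 with n = 33.
33·(3·33 − 1)/2 = 33·98/2 = 33·49 = 1617.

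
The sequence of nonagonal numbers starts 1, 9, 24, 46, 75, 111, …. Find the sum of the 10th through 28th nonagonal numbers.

25099

Σ i(7i−5)/2 = (7Σi² − 5Σi) / 2 over i = 10..28.
Σi = 406 − 45 = 361 and Σi² = 7714 − 285 = 7429.
(7·7429 − 5·361) / 2 = 50198/2 = 25099.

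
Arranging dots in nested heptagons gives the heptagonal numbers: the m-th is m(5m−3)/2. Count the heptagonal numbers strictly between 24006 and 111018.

113

The n-th heptagonal number is n(5n−3)/2.
Smallest index with value > 24006: n = 99 (giving 24354).
Largest index with value < 111018: n = 211 (giving 110986).
Indices 99 through 211: 113 terms.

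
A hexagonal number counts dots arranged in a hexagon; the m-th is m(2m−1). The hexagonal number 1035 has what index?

23

Set n(2n−1) = 1035, giving 2n² − n − 1035 = 0.
So n = (1 + 91) / 4 = 92/4 = 23.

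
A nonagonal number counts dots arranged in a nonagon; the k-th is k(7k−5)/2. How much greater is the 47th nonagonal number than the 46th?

323

Consecutive nonagonal numbers differ by 7n − 6: here 7·47 − 6 = 323.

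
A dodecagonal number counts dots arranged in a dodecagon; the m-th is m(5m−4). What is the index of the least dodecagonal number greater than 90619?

136

Solve n(5n−4) > 90619 for integer n.
The largest n with value ≤ 90619 is 135 (since 90585 ≤ 90619 < 91936), so the first above is n = 136, value 91936.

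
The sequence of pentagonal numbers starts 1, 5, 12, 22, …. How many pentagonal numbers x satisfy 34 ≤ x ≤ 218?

The n-th pentagonal number is n(3n−1)/2.
Smallest index with value ≥ 34: n = 5 (giving 35).
Largest index with value ≤ 218: n = 12 (giving 210).
Indices 5 through 12: 8 terms.

8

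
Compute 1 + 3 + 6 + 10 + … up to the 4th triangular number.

Σ i(i+1)/2 = (Σi² + Σi) / 2 over i = 1..4.
Σi = 10 and Σi² = 30.
(1·30 + 1·10) / 2 = 40/2 = 20.

20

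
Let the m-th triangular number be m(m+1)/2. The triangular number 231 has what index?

21

Set n(n+1)/2 = 231, giving n² + n − 462 = 0.
The discriminant is 1 + 8·231 = 1849, and √1849 = 43.
So n = (-1 + 43) / 2 = 42/2 = 21.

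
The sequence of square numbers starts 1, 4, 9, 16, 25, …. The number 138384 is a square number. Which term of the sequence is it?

We need n² = 138384, so n = √138384 = 372.
Check: 372² = 138384. ✓

372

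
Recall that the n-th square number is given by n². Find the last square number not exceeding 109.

100

Solve n² ≤ 109 for integer n.
n = 10 gives 100 ≤ 109, while n = 11 gives 121 > 109; so the answer is 100.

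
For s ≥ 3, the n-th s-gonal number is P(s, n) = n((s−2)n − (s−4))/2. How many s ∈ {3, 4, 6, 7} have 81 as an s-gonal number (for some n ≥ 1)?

2

s = 3: P(3, 12) = 78 and P(3, 13) = 91; 81 is not s-gonal.
s = 4: P(4, 9) = 81. ✓
s = 6: P(6, 6) = 66 and P(6, 7) = 91; 81 is not s-gonal.
s = 7: P(7, 6) = 81. ✓
Hits: s ∈ {4, 7} → 2.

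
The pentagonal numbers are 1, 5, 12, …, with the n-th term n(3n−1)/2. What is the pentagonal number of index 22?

715

The 22nd pentagonal number is n(3n−1)/2 with n = 22.
22·(3·22 − 1)/2 = 22·65/2 = 715.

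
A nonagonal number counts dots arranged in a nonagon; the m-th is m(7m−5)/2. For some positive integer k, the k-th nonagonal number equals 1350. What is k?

20

Set n(7n−5)/2 = 1350, giving 7n² − 5n − 2700 = 0.
The discriminant is 25 + 56·1350 = 75625, and √75625 = 275.
So n = (5 + 275) / 14 = 280/14 = 20.
Check: 20·(7·20 − 5)/2 = 1350. ✓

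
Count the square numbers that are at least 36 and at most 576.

The n-th square number is n².
Smallest index with value ≥ 36: n = 6 (giving 36).
Largest index with value ≤ 576: n = 24 (giving 576).
Indices 6 through 24: 19 terms.

19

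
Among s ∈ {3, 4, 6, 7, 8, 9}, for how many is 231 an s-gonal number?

2

s = 3: P(3, 21) = 231. ✓
s = 4: P(4, 15) = 225 and P(4, 16) = 256; 231 is not s-gonal.
s = 6: P(6, 11) = 231. ✓
s = 7: P(7, 9) = 189 and P(7, 10) = 235; 231 is not s-gonal.
s = 8: P(8, 9) = 225 and P(8, 10) = 280; 231 is not s-gonal.
s = 9: P(9, 8) = 204 and P(9, 9) = 261; 231 is not s-gonal.
Hits: s ∈ {3, 6} → 2.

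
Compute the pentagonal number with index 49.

49·(3·49 − 1)/2 = 49·146/2 = 49·73 = 3577.

3577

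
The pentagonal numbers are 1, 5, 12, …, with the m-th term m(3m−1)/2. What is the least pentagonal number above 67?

70

Solve n(3n−1)/2 > 67 for integer n.
The largest n with value ≤ 67 is 6 (since 51 ≤ 67 < 70), so the first above is n = 7, value 70.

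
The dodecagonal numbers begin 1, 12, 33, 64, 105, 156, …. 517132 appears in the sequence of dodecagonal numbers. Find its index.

Set n(5n−4) = 517132, giving 5n² − 4n − 517132 = 0.
So n = (4 + 3216) / 10 = 3220/10 = 322.

322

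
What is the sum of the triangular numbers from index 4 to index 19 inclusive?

1320

Σ i(i+1)/2 = (Σi² + Σi) / 2 over i = 4..19.
Σi = 190 − 6 = 184 and Σi² = 2470 − 14 = 2456.
(1·2456 + 1·184) / 2 = 2640/2 = 1320.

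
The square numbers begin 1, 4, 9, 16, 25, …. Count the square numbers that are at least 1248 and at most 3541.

The n-th square number is n².
Smallest index with value ≥ 1248: n = 36 (giving 1296).
Largest index with value ≤ 3541: n = 59 (giving 3481).
Indices 36 through 59: 24 terms.

24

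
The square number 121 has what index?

We need n² = 121, so n = √121 = 11.

11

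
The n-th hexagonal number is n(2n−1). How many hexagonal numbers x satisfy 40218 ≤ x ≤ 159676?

The n-th hexagonal number is n(2n−1).
Smallest index with value ≥ 40218: n = 143 (giving 40755).
Largest index with value ≤ 159676: n = 282 (giving 158766).
Indices 143 through 282: 140 terms.

140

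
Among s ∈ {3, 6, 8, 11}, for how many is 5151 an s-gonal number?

s = 3: P(3, 101) = 5151. ✓
s = 6: P(6, 51) = 5151. ✓
s = 8: P(8, 41) = 4961 and P(8, 42) = 5208; 5151 is not s-gonal.
s = 11: P(11, 34) = 5083 and P(11, 35) = 5390; 5151 is not s-gonal.
Hits: s ∈ {3, 6} → 2.

2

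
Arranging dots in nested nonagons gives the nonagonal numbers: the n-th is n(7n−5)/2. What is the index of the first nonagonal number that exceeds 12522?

61

Solve n(7n−5)/2 > 12522 for integer n.
The largest n with value ≤ 12522 is 60 (since 12450 ≤ 12522 < 12871), so the first above is n = 61, value 12871.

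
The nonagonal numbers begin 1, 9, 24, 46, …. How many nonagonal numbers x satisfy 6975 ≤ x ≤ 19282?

30

The n-th nonagonal number is n(7n−5)/2.
Smallest index with value ≥ 6975: n = 45 (giving 6975).
Largest index with value ≤ 19282: n = 74 (giving 18981).
Indices 45 through 74: 30 terms.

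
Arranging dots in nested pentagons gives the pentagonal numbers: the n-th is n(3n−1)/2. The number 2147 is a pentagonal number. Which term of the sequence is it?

Set n(3n−1)/2 = 2147, giving 3n² − n − 4294 = 0.
The discriminant is 1 + 24·2147 = 51529, and √51529 = 227.
So n = (1 + 227) / 6 = 228/6 = 38.
Check: 38·(3·38 − 1)/2 = 2147. ✓

38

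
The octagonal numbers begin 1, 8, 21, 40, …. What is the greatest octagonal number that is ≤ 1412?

1408

Solve n(3n−2) ≤ 1412 for integer n.
n = 22 gives 1408 ≤ 1412, while n = 23 gives 1541 > 1412; so the answer is 1408.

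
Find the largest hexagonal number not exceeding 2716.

Solve n(2n−1) ≤ 2716 for integer n.
n = 37 gives 2701 ≤ 2716, while n = 38 gives 2850 > 2716; so the answer is 2701.

2701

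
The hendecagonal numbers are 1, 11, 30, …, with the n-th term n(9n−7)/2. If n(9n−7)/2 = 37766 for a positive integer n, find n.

92

Set n(9n−7)/2 = 37766, giving 9n² − 7n − 75532 = 0.
So n = (7 + 1649) / 18 = 1656/18 = 92.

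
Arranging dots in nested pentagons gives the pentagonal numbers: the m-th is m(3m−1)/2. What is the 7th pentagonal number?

70

The 7th pentagonal number is n(3n−1)/2 with n = 7.
7·(3·7 − 1)/2 = 7·20/2 = 7·10 = 70.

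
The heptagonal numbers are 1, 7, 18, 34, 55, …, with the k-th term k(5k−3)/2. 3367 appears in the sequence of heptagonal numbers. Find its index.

37

Set n(5n−3)/2 = 3367, giving 5n² − 3n − 6734 = 0.
The discriminant is 9 + 40·3367 = 134689, and √134689 = 367.
So n = (3 + 367) / 10 = 370/10 = 37.
Check: 37·(5·37 − 3)/2 = 3367. ✓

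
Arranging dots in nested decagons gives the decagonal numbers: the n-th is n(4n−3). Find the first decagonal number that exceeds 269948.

Solve n(4n−3) > 269948 for integer n.
The largest n with value ≤ 269948 is 260 (since 269620 ≤ 269948 < 271701), so the first above is n = 261, value 271701.

271701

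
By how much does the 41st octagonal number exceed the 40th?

241

Consecutive octagonal numbers differ by 6n − 5: here 6·41 − 5 = 241.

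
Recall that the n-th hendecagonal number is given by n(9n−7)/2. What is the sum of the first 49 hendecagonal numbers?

Σ i(9i−7)/2 = (9Σi² − 7Σi) / 2 over i = 1..49.
Σi = 1225 and Σi² = 40425.
(9·40425 − 7·1225) / 2 = 355250/2 = 177625.

177625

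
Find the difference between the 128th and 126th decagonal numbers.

2026

128·(4·128 − 3) = 65152 and 126·(4·126 − 3) = 63126.
Difference: 65152 − 63126 = 2026.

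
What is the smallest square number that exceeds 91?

100

Solve n² > 91 for integer n.
The largest n with value ≤ 91 is 9 (since 81 ≤ 91 < 100), so the first above is n = 10, value 100.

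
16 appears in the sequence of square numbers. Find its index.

4

We need n² = 16, so n = √16 = 4.
Check: 4² = 16. ✓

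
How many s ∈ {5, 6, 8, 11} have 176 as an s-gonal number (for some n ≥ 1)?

s = 5: P(5, 11) = 176. ✓
s = 6: P(6, 9) = 153 and P(6, 10) = 190; 176 is not s-gonal.
s = 8: P(8, 8) = 176. ✓
s = 11: P(11, 6) = 141 and P(11, 7) = 196; 176 is not s-gonal.
Hits: s ∈ {5, 8} → 2.

2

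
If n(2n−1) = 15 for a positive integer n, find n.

3

Set n(2n−1) = 15, giving 2n² − n − 15 = 0.
The discriminant is 1 + 8·15 = 121, and √121 = 11.
So n = (1 + 11) / 4 = 12/4 = 3.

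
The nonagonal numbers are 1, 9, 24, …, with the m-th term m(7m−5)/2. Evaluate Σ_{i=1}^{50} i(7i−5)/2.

147050

Σ i(7i−5)/2 = (7Σi² − 5Σi) / 2 over i = 1..50.
Σi = 1275 and Σi² = 42925.
(7·42925 − 5·1275) / 2 = 294100/2 = 147050.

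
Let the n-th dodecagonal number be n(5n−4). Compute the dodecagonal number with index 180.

The 180th dodecagonal number is n(5n−4) with n = 180.
180·(5·180 − 4) = 180·896 = 161280.

161280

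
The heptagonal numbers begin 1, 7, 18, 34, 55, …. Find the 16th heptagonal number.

16·(5·16 − 3)/2 = 16·77/2 = 616.

616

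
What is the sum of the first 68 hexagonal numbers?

211922

Σ i(2i−1) = 2Σi² − Σi over i = 1..68.
Σi = 2346 and Σi² = 107134.
2·107134 − 1·2346 = 211922.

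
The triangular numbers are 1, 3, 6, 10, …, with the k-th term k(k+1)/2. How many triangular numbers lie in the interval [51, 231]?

12

The n-th triangular number is n(n+1)/2.
Smallest index with value ≥ 51: n = 10 (giving 55).
Largest index with value ≤ 231: n = 21 (giving 231).
Indices 10 through 21: 12 terms.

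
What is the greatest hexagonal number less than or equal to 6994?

6903

Solve n(2n−1) ≤ 6994 for integer n.
n = 59 gives 6903 ≤ 6994, while n = 60 gives 7140 > 6994; so the answer is 6903.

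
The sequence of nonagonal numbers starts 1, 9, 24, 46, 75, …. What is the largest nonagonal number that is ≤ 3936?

Solve n(7n−5)/2 ≤ 3936 for integer n.
n = 33 gives 3729 ≤ 3936, while n = 34 gives 3961 > 3936; so the answer is 3729.

3729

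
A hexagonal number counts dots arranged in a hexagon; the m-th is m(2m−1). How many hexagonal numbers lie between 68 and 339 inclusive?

7

The n-th hexagonal number is n(2n−1).
Smallest index with value ≥ 68: n = 7 (giving 91).
Largest index with value ≤ 339: n = 13 (giving 325).
Indices 7 through 13: 7 terms.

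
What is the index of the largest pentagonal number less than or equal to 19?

Solve n(3n−1)/2 ≤ 19 for integer n.
n = 3 gives 12 ≤ 19, while n = 4 gives 22 > 19; so the answer is index 3.

3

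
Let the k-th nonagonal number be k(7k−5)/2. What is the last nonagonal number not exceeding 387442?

387279

Solve n(7n−5)/2 ≤ 387442 for integer n.
n = 333 gives 387279 ≤ 387442, while n = 334 gives 389611 > 387442; so the answer is 387279.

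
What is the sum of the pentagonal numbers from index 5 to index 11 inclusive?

Σ i(3i−1)/2 = (3Σi² − Σi) / 2 over i = 5..11.
Σi = 66 − 10 = 56 and Σi² = 506 − 30 = 476.
(3·476 − 1·56) / 2 = 1372/2 = 686.

686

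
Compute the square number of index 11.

11² = 121.

121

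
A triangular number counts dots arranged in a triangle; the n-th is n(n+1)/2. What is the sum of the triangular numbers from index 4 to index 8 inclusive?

Σ i(i+1)/2 = (Σi² + Σi) / 2 over i = 4..8.
Σi = 36 − 6 = 30 and Σi² = 204 − 14 = 190.
(1·190 + 1·30) / 2 = 220/2 = 110.

110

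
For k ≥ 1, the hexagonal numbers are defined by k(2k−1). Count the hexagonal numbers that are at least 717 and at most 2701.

The n-th hexagonal number is n(2n−1).
Smallest index with value ≥ 717: n = 20 (giving 780).
Largest index with value ≤ 2701: n = 37 (giving 2701).
Indices 20 through 37: 18 terms.

18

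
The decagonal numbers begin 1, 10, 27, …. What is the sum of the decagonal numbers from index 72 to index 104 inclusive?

Σ i(4i−3) = 4Σi² − 3Σi over i = 72..104.
Σi = 5460 − 2556 = 2904 and Σi² = 380380 − 121836 = 258544.
4·258544 − 3·2904 = 1025464.

1025464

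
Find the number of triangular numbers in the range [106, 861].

The n-th triangular number is n(n+1)/2.
Smallest index with value ≥ 106: n = 15 (giving 120).
Largest index with value ≤ 861: n = 41 (giving 861).
Indices 15 through 41: 27 terms.

27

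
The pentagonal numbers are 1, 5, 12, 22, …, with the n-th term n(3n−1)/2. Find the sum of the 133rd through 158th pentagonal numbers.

825942

Σ i(3i−1)/2 = (3Σi² − Σi) / 2 over i = 133..158.
Σi = 12561 − 8778 = 3783 and Σi² = 1327279 − 775390 = 551889.
(3·551889 − 1·3783) / 2 = 1651884/2 = 825942.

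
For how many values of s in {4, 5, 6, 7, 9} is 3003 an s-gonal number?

s = 4: P(4, 54) = 2916 and P(4, 55) = 3025; 3003 is not s-gonal.
s = 5: P(5, 44) = 2882 and P(5, 45) = 3015; 3003 is not s-gonal.
s = 6: P(6, 39) = 3003. ✓
s = 7: P(7, 34) = 2839 and P(7, 35) = 3010; 3003 is not s-gonal.
s = 9: P(9, 29) = 2871 and P(9, 30) = 3075; 3003 is not s-gonal.
Hits: s ∈ {6} → 1.

1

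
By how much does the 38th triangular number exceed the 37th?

38

Consecutive triangular numbers differ by n: T_{38} − T_{37} = 38.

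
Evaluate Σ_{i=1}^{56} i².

60116

Σ_{i=1}^{56} i² = 56·57·113/6 = 60116.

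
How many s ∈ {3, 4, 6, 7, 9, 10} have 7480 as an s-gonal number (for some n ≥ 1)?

s = 3: P(3, 121) = 7381 and P(3, 122) = 7503; 7480 is not s-gonal.
s = 4: P(4, 86) = 7396 and P(4, 87) = 7569; 7480 is not s-gonal.
s = 6: P(6, 61) = 7381 and P(6, 62) = 7626; 7480 is not s-gonal.
s = 7: P(7, 55) = 7480. ✓
s = 9: P(9, 46) = 7291 and P(9, 47) = 7614; 7480 is not s-gonal.
s = 10: P(10, 43) = 7267 and P(10, 44) = 7612; 7480 is not s-gonal.
Hits: s ∈ {7} → 1.

1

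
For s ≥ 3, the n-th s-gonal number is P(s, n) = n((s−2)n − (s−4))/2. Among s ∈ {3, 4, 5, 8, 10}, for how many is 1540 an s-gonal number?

2

s = 3: P(3, 55) = 1540. ✓
s = 4: P(4, 39) = 1521 and P(4, 40) = 1600; 1540 is not s-gonal.
s = 5: P(5, 32) = 1520 and P(5, 33) = 1617; 1540 is not s-gonal.
s = 8: P(8, 22) = 1408 and P(8, 23) = 1541; 1540 is not s-gonal.
s = 10: P(10, 20) = 1540. ✓
Hits: s ∈ {3, 10} → 2.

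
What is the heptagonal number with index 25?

1525

The 25th heptagonal number is n(5n−3)/2 with n = 25.
25·(5·25 − 3)/2 = 25·122/2 = 25·61 = 1525.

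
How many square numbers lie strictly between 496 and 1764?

19

The n-th square number is n².
Smallest index with value > 496: n = 23 (giving 529).
Largest index with value < 1764: n = 41 (giving 1681).
Indices 23 through 41: 19 terms.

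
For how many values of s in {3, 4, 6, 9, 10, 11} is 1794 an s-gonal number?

1

s = 3: P(3, 59) = 1770 and P(3, 60) = 1830; 1794 is not s-gonal.
s = 4: P(4, 42) = 1764 and P(4, 43) = 1849; 1794 is not s-gonal.
s = 6: P(6, 30) = 1770 and P(6, 31) = 1891; 1794 is not s-gonal.
s = 9: P(9, 23) = 1794. ✓
s = 10: P(10, 21) = 1701 and P(10, 22) = 1870; 1794 is not s-gonal.
s = 11: P(11, 20) = 1730 and P(11, 21) = 1911; 1794 is not s-gonal.
Hits: s ∈ {9} → 1.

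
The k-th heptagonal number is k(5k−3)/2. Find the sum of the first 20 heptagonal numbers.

Σ i(5i−3)/2 = (5Σi² − 3Σi) / 2 over i = 1..20.
Σi = 210 and Σi² = 2870.
(5·2870 − 3·210) / 2 = 13720/2 = 6860.

6860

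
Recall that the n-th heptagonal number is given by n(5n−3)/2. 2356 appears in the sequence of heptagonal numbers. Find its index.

Set n(5n−3)/2 = 2356, giving 5n² − 3n − 4712 = 0.
The discriminant is 9 + 40·2356 = 94249, and √94249 = 307.
So n = (3 + 307) / 10 = 310/10 = 31.

31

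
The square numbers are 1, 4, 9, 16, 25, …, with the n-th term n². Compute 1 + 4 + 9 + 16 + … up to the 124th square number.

Σ_{i=1}^{124} i² = 124·125·249/6 = 643250.

643250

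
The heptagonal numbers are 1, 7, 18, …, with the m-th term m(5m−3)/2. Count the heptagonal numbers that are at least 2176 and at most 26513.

The n-th heptagonal number is n(5n−3)/2.
Smallest index with value ≥ 2176: n = 30 (giving 2205).
Largest index with value ≤ 26513: n = 103 (giving 26368).
Indices 30 through 103: 74 terms.

74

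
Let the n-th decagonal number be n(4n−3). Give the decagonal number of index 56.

The 56th decagonal number is n(4n−3) with n = 56.
56·(4·56 − 3) = 56·221 = 12376.

12376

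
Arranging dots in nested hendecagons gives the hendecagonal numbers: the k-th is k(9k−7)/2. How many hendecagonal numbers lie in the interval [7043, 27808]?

40

The n-th hendecagonal number is n(9n−7)/2.
Smallest index with value ≥ 7043: n = 40 (giving 7060).
Largest index with value ≤ 27808: n = 79 (giving 27808).
Indices 40 through 79: 40 terms.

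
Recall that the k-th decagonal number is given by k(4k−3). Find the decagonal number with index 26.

2626

The 26th decagonal number is n(4n−3) with n = 26.
26·(4·26 − 3) = 26·101 = 2626.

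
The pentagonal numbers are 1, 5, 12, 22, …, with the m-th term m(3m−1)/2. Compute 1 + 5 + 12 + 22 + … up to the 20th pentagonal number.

Σ i(3i−1)/2 = (3Σi² − Σi) / 2 over i = 1..20.
Σi = 210 and Σi² = 2870.
(3·2870 − 1·210) / 2 = 8400/2 = 4200.

4200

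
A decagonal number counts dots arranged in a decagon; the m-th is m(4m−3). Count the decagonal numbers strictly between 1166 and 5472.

The n-th decagonal number is n(4n−3).
Smallest index with value > 1166: n = 18 (giving 1242).
Largest index with value < 5472: n = 37 (giving 5365).
Indices 18 through 37: 20 terms.

20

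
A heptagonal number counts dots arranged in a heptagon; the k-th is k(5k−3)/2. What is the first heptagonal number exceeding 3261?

Solve n(5n−3)/2 > 3261 for integer n.
The largest n with value ≤ 3261 is 36 (since 3186 ≤ 3261 < 3367), so the first above is n = 37, value 3367.

3367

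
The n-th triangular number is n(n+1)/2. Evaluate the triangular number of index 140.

140·141/2 = 19740/2 = 9870.

9870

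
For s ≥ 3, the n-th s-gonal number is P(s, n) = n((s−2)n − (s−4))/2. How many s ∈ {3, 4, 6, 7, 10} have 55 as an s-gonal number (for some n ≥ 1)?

2

s = 3: P(3, 10) = 55. ✓
s = 4: P(4, 7) = 49 and P(4, 8) = 64; 55 is not s-gonal.
s = 6: P(6, 5) = 45 and P(6, 6) = 66; 55 is not s-gonal.
s = 7: P(7, 5) = 55. ✓
s = 10: P(10, 4) = 52 and P(10, 5) = 85; 55 is not s-gonal.
Hits: s ∈ {3, 7} → 2.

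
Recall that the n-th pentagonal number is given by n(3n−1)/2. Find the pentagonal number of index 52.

4030

The 52nd pentagonal number is n(3n−1)/2 with n = 52.
52·(3·52 − 1)/2 = 52·155/2 = 4030.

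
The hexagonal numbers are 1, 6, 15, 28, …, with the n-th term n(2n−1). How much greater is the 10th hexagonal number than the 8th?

10·(2·10 − 1) = 190 and 8·(2·8 − 1) = 120.
Difference: 190 − 120 = 70.

70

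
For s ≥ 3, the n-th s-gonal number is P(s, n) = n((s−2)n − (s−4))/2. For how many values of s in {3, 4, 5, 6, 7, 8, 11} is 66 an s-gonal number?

s = 3: P(3, 11) = 66. ✓
s = 4: P(4, 8) = 64 and P(4, 9) = 81; 66 is not s-gonal.
s = 5: P(5, 6) = 51 and P(5, 7) = 70; 66 is not s-gonal.
s = 6: P(6, 6) = 66. ✓
s = 7: P(7, 5) = 55 and P(7, 6) = 81; 66 is not s-gonal.
s = 8: P(8, 5) = 65 and P(8, 6) = 96; 66 is not s-gonal.
s = 11: P(11, 4) = 58 and P(11, 5) = 95; 66 is not s-gonal.
Hits: s ∈ {3, 6} → 2.

2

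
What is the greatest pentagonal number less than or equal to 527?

Solve n(3n−1)/2 ≤ 527 for integer n.
n = 18 gives 477 ≤ 527, while n = 19 gives 532 > 527; so the answer is 477.

477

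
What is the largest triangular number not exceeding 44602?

Solve n(n+1)/2 ≤ 44602 for integer n.
n = 298 gives 44551 ≤ 44602, while n = 299 gives 44850 > 44602; so the answer is 44551.

44551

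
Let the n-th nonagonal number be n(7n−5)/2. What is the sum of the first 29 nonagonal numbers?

Σ i(7i−5)/2 = (7Σi² − 5Σi) / 2 over i = 1..29.
Σi = 435 and Σi² = 8555.
(7·8555 − 5·435) / 2 = 57710/2 = 28855.

28855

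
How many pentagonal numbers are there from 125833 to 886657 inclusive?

480

The n-th pentagonal number is n(3n−1)/2.
Smallest index with value ≥ 125833: n = 290 (giving 126005).
Largest index with value ≤ 886657: n = 769 (giving 886657).
Indices 290 through 769: 480 terms.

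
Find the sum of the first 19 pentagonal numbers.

Σ i(3i−1)/2 = (3Σi² − Σi) / 2 over i = 1..19.
Σi = 190 and Σi² = 2470.
(3·2470 − 1·190) / 2 = 7220/2 = 3610.

3610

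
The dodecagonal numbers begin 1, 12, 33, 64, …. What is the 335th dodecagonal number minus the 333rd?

6672

335·(5·335 − 4) = 559785 and 333·(5·333 − 4) = 553113.
Difference: 559785 − 553113 = 6672.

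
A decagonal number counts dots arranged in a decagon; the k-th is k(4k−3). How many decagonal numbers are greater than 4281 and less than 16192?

The n-th decagonal number is n(4n−3).
Smallest index with value > 4281: n = 34 (giving 4522).
Largest index with value < 16192: n = 63 (giving 15687).
Indices 34 through 63: 30 terms.

30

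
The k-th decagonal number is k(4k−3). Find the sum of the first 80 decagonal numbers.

685800

Σ i(4i−3) = 4Σi² − 3Σi over i = 1..80.
Σi = 3240 and Σi² = 173880.
4·173880 − 3·3240 = 685800.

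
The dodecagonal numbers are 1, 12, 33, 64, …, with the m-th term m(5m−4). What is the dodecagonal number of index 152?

114912

The 152nd dodecagonal number is n(5n−4) with n = 152.
152·(5·152 − 4) = 152·756 = 114912.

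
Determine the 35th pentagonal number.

35·(3·35 − 1)/2 = 35·104/2 = 35·52 = 1820.

1820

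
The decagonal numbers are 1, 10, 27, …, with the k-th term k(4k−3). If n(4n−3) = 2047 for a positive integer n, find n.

Set n(4n−3) = 2047, giving 4n² − 3n − 2047 = 0.
The discriminant is 9 + 16·2047 = 32761, and √32761 = 181.
So n = (3 + 181) / 8 = 184/8 = 23.

23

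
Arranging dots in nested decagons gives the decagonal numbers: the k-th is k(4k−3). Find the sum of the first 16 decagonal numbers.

Σ i(4i−3) = 4Σi² − 3Σi over i = 1..16.
Σi = 136 and Σi² = 1496.
4·1496 − 3·136 = 5576.

5576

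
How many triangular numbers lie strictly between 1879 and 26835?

The n-th triangular number is n(n+1)/2.
Smallest index with value > 1879: n = 61 (giving 1891).
Largest index with value < 26835: n = 231 (giving 26796).
Indices 61 through 231: 171 terms.

171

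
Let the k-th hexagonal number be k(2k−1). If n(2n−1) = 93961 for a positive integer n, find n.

217

Set n(2n−1) = 93961, giving 2n² − n − 93961 = 0.
The discriminant is 1 + 8·93961 = 751689, and √751689 = 867.
So n = (1 + 867) / 4 = 868/4 = 217.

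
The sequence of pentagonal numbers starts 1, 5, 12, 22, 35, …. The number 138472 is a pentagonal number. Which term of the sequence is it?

304

Set n(3n−1)/2 = 138472, giving 3n² − n − 276944 = 0.
So n = (1 + 1823) / 6 = 1824/6 = 304.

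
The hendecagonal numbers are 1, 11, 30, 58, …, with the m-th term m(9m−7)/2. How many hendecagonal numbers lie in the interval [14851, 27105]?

The n-th hendecagonal number is n(9n−7)/2.
Smallest index with value ≥ 14851: n = 58 (giving 14935).
Largest index with value ≤ 27105: n = 78 (giving 27105).
Indices 58 through 78: 21 terms.

21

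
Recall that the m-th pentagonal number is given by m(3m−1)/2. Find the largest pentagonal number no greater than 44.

Solve n(3n−1)/2 ≤ 44 for integer n.
n = 5 gives 35 ≤ 44, while n = 6 gives 51 > 44; so the answer is 35.

35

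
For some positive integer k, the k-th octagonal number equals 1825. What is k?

Set n(3n−2) = 1825, giving 3n² − 2n − 1825 = 0.
The discriminant is 4 + 12·1825 = 21904, and √21904 = 148.
So n = (2 + 148) / 6 = 150/6 = 25.

25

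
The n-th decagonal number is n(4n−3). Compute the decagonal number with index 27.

The 27th decagonal number is n(4n−3) with n = 27.
27·(4·27 − 3) = 27·105 = 2835.

2835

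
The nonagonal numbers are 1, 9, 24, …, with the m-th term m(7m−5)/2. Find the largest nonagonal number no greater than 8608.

Solve n(7n−5)/2 ≤ 8608 for integer n.
n = 49 gives 8281 ≤ 8608, while n = 50 gives 8625 > 8608; so the answer is 8281.

8281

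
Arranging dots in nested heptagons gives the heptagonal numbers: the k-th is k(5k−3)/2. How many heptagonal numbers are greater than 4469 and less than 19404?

The n-th heptagonal number is n(5n−3)/2.
Smallest index with value > 4469: n = 43 (giving 4558).
Largest index with value < 19404: n = 88 (giving 19228).
Indices 43 through 88: 46 terms.

46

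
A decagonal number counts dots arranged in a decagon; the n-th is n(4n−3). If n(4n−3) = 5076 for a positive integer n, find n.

Set n(4n−3) = 5076, giving 4n² − 3n − 5076 = 0.
The discriminant is 9 + 16·5076 = 81225, and √81225 = 285.
So n = (3 + 285) / 8 = 288/8 = 36.
Check: 36·(4·36 − 3) = 5076. ✓

36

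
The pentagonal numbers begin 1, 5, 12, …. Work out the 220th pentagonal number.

The 220th pentagonal number is n(3n−1)/2 with n = 220.
220·(3·220 − 1)/2 = 220·659/2 = 72490.

72490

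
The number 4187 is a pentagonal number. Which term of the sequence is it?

Set n(3n−1)/2 = 4187, giving 3n² − n − 8374 = 0.
So n = (1 + 317) / 6 = 318/6 = 53.

53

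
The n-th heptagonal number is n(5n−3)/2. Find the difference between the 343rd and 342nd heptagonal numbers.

1711

Consecutive heptagonal numbers differ by 5n − 4: here 5·343 − 4 = 1711.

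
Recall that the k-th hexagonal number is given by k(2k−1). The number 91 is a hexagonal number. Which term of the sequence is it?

Set n(2n−1) = 91, giving 2n² − n − 91 = 0.
The discriminant is 1 + 8·91 = 729, and √729 = 27.
So n = (1 + 27) / 4 = 28/4 = 7.
Check: 7·(2·7 − 1) = 91. ✓

7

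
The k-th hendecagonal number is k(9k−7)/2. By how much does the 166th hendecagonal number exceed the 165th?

Consecutive hendecagonal numbers differ by 9n − 8: here 9·166 − 8 = 1486.

1486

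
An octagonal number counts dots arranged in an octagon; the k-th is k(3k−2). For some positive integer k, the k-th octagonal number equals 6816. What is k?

Set n(3n−2) = 6816, giving 3n² − 2n − 6816 = 0.
The discriminant is 4 + 12·6816 = 81796, and √81796 = 286.
So n = (2 + 286) / 6 = 288/6 = 48.

48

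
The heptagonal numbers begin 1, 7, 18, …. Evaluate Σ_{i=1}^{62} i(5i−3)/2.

Σ i(5i−3)/2 = (5Σi² − 3Σi) / 2 over i = 1..62.
Σi = 1953 and Σi² = 81375.
(5·81375 − 3·1953) / 2 = 401016/2 = 200508.

200508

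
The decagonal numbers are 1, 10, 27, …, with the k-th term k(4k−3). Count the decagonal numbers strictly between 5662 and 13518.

20

The n-th decagonal number is n(4n−3).
Smallest index with value > 5662: n = 39 (giving 5967).
Largest index with value < 13518: n = 58 (giving 13282).
Indices 39 through 58: 20 terms.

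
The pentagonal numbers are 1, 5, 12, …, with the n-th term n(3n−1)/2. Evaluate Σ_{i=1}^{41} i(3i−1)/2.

Σ i(3i−1)/2 = (3Σi² − Σi) / 2 over i = 1..41.
Σi = 861 and Σi² = 23821.
(3·23821 − 1·861) / 2 = 70602/2 = 35301.

35301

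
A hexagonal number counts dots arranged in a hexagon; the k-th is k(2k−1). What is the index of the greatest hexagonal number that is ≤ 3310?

Solve n(2n−1) ≤ 3310 for integer n.
n = 40 gives 3160 ≤ 3310, while n = 41 gives 3321 > 3310; so the answer is index 40.

40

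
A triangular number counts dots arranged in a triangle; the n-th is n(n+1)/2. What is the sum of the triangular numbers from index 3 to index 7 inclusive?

80

Σ i(i+1)/2 = (Σi² + Σi) / 2 over i = 3..7.
Σi = 28 − 3 = 25 and Σi² = 140 − 5 = 135.
(1·135 + 1·25) / 2 = 160/2 = 80.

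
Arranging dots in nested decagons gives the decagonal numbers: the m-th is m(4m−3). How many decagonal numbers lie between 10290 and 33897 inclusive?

The n-th decagonal number is n(4n−3).
Smallest index with value ≥ 10290: n = 52 (giving 10660).
Largest index with value ≤ 33897: n = 92 (giving 33580).
Indices 52 through 92: 41 terms.

41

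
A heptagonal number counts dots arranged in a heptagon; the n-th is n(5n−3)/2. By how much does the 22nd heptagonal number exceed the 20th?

22·(5·22 − 3)/2 = 1177 and 20·(5·20 − 3)/2 = 970.
Difference: 1177 − 970 = 207.

207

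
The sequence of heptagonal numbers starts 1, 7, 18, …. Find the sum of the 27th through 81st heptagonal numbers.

431145

Σ i(5i−3)/2 = (5Σi² − 3Σi) / 2 over i = 27..81.
Σi = 3321 − 351 = 2970 and Σi² = 180441 − 6201 = 174240.
(5·174240 − 3·2970) / 2 = 862290/2 = 431145.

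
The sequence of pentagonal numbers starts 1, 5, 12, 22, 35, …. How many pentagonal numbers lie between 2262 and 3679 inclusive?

11

The n-th pentagonal number is n(3n−1)/2.
Smallest index with value ≥ 2262: n = 39 (giving 2262).
Largest index with value ≤ 3679: n = 49 (giving 3577).
Indices 39 through 49: 11 terms.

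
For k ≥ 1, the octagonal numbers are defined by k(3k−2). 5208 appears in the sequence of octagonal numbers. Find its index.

Set n(3n−2) = 5208, giving 3n² − 2n − 5208 = 0.
So n = (2 + 250) / 6 = 252/6 = 42.
Check: 42·(3·42 − 2) = 5208. ✓

42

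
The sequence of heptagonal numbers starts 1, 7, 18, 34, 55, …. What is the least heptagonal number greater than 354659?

354757

Solve n(5n−3)/2 > 354659 for integer n.
The largest n with value ≤ 354659 is 376 (since 352876 ≤ 354659 < 354757), so the first above is n = 377, value 354757.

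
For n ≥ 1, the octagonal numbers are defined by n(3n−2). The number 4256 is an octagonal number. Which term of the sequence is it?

38

Set n(3n−2) = 4256, giving 3n² − 2n − 4256 = 0.
So n = (2 + 226) / 6 = 228/6 = 38.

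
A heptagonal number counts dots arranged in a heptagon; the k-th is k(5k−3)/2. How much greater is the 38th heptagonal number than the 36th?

38·(5·38 − 3)/2 = 3553 and 36·(5·36 − 3)/2 = 3186.
Difference: 3553 − 3186 = 367.

367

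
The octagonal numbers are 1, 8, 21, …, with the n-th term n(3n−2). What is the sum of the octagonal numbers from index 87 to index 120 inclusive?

Σ i(3i−2) = 3Σi² − 2Σi over i = 87..120.
Σi = 7260 − 3741 = 3519 and Σi² = 583220 − 215731 = 367489.
3·367489 − 2·3519 = 1095429.

1095429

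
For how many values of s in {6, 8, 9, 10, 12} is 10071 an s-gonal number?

s = 6: P(6, 71) = 10011 and P(6, 72) = 10296; 10071 is not s-gonal.
s = 8: P(8, 58) = 9976 and P(8, 59) = 10325; 10071 is not s-gonal.
s = 9: P(9, 54) = 10071. ✓
s = 10: P(10, 50) = 9850 and P(10, 51) = 10251; 10071 is not s-gonal.
s = 12: P(12, 45) = 9945 and P(12, 46) = 10396; 10071 is not s-gonal.
Hits: s ∈ {9} → 1.

1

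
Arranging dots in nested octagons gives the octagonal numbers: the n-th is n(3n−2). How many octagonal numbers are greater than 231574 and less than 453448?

The n-th octagonal number is n(3n−2).
Smallest index with value > 231574: n = 279 (giving 232965).
Largest index with value < 453448: n = 389 (giving 453185).
Indices 279 through 389: 111 terms.

111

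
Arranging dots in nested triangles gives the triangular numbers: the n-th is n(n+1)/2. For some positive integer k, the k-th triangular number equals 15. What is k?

Set n(n+1)/2 = 15, giving n² + n − 30 = 0.
The discriminant is 1 + 8·15 = 121, and √121 = 11.
So n = (-1 + 11) / 2 = 10/2 = 5.

5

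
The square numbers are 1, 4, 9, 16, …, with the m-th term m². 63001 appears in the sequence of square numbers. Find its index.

251

We need n² = 63001, so n = √63001 = 251.
Check: 251² = 63001. ✓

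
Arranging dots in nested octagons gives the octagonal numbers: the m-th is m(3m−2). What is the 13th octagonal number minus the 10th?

201

13·(3·13 − 2) = 481 and 10·(3·10 − 2) = 280.
Difference: 481 − 280 = 201.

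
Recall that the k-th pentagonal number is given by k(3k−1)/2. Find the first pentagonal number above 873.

Solve n(3n−1)/2 > 873 for integer n.
The largest n with value ≤ 873 is 24 (since 852 ≤ 873 < 925), so the first above is n = 25, value 925.

925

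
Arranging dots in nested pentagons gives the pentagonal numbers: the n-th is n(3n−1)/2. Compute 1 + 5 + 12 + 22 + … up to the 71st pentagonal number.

Σ i(3i−1)/2 = (3Σi² − Σi) / 2 over i = 1..71.
Σi = 2556 and Σi² = 121836.
(3·121836 − 1·2556) / 2 = 362952/2 = 181476.

181476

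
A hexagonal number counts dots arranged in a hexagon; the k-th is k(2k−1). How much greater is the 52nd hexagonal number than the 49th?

603

52·(2·52 − 1) = 5356 and 49·(2·49 − 1) = 4753.
Difference: 5356 − 4753 = 603.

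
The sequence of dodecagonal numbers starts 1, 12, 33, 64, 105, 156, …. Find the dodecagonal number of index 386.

743436

The 386th dodecagonal number is n(5n−4) with n = 386.
386·(5·386 − 4) = 386·1926 = 743436.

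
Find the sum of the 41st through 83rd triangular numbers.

87290

Σ i(i+1)/2 = (Σi² + Σi) / 2 over i = 41..83.
Σi = 3486 − 820 = 2666 and Σi² = 194054 − 22140 = 171914.
(1·171914 + 1·2666) / 2 = 174580/2 = 87290.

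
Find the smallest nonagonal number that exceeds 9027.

Solve n(7n−5)/2 > 9027 for integer n.
The largest n with value ≤ 9027 is 51 (since 8976 ≤ 9027 < 9334), so the first above is n = 52, value 9334.

9334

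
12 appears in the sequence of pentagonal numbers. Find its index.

Set n(3n−1)/2 = 12, giving 3n² − n − 24 = 0.
The discriminant is 1 + 24·12 = 289, and √289 = 17.
So n = (1 + 17) / 6 = 18/6 = 3.
Check: 3·(3·3 − 1)/2 = 12. ✓

3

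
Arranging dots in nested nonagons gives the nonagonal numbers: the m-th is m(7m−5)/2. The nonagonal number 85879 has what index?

Set n(7n−5)/2 = 85879, giving 7n² − 5n − 171758 = 0.
So n = (5 + 2193) / 14 = 2198/14 = 157.

157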